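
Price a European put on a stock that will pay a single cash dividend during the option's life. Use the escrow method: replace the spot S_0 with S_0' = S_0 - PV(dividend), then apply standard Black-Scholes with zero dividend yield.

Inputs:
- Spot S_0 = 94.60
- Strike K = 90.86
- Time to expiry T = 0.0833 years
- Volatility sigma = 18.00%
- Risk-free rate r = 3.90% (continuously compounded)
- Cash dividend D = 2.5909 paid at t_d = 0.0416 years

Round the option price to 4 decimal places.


PV(D) = D * exp(-r * t_d) = 2.5909 * 0.99837892 = 2.58669993
S_0' = S_0 - PV(D) = 94.6000 - 2.58669993 = 92.01330007
d1 = (ln(S_0'/K) + (r + sigma^2/2)*T) / (sigma*sqrt(T)) = 0.33130043
d2 = d1 - sigma*sqrt(T) = 0.27934930
exp(-rT) = 0.99675657
N(-d1) = 0.37020878; N(-d2) = 0.38998839
P = K * exp(-rT) * N(-d2) - S_0' * N(-d1) = 90.8600 * 0.99675657 * 0.38998839 - 92.01330007 * 0.37020878 = 1.2553

Answer: Price = 1.2553


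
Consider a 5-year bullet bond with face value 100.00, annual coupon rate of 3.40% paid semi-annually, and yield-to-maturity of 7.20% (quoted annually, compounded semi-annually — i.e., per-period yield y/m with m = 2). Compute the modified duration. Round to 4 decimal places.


Answer: Modified duration = 4.4403

Derivation:
Coupon per period c = face * coupon_rate / m = 1.700000
Periods per year m = 2; per-period yield y/m = 0.036000
Number of cashflows N = 10
Cashflows (t years, CF_t, discount factor 1/(1+y/m)^(m*t), PV):
  t = 0.5000: CF_t = 1.700000, DF = 0.965251, PV = 1.640927
  t = 1.0000: CF_t = 1.700000, DF = 0.931709, PV = 1.583906
  t = 1.5000: CF_t = 1.700000, DF = 0.899333, PV = 1.528867
  t = 2.0000: CF_t = 1.700000, DF = 0.868082, PV = 1.475740
  t = 2.5000: CF_t = 1.700000, DF = 0.837917, PV = 1.424460
  t = 3.0000: CF_t = 1.700000, DF = 0.808801, PV = 1.374961
  t = 3.5000: CF_t = 1.700000, DF = 0.780696, PV = 1.327182
  t = 4.0000: CF_t = 1.700000, DF = 0.753567, PV = 1.281064
  t = 4.5000: CF_t = 1.700000, DF = 0.727381, PV = 1.236548
  t = 5.0000: CF_t = 101.700000, DF = 0.702106, PV = 71.404141
Price P = sum_t PV_t = 84.277796
First compute Macaulay numerator sum_t t * PV_t:
  t * PV_t at t = 0.5000: 0.820463
  t * PV_t at t = 1.0000: 1.583906
  t * PV_t at t = 1.5000: 2.293300
  t * PV_t at t = 2.0000: 2.951480
  t * PV_t at t = 2.5000: 3.561149
  t * PV_t at t = 3.0000: 4.124883
  t * PV_t at t = 3.5000: 4.645139
  t * PV_t at t = 4.0000: 5.124257
  t * PV_t at t = 4.5000: 5.564468
  t * PV_t at t = 5.0000: 357.020705
Macaulay duration D = 387.689750 / 84.277796 = 4.600141
Modified duration = D / (1 + y/m) = 4.600141 / (1 + 0.036000) = 4.440291


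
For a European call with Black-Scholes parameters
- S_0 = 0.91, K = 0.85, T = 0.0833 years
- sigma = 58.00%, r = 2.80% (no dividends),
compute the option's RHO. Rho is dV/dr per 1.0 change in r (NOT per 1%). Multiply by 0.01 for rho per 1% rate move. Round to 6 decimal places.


d1 = 0.5050936414; d2 = 0.3376955530
phi(d1) = 0.3511652648; exp(-qT) = 1.0000000000; exp(-rT) = 0.9976703179
N(d2) = 0.6322036868
Rho = K*T*exp(-rT)*N(d2) = 0.8500 * 0.0833 * 0.9976703179 * 0.6322036868 = 0.044659

Answer: Rho = 0.044659


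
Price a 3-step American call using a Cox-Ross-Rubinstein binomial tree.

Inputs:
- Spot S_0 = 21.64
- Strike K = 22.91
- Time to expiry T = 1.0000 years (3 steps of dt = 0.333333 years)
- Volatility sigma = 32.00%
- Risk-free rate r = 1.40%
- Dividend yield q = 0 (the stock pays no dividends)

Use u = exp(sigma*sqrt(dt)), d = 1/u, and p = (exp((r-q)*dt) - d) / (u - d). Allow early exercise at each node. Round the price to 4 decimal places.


dt = T/N = 0.333333
u = exp(sigma*sqrt(dt)) = 1.202920; d = 1/u = 0.831310
p = (exp((r-q)*dt) - d) / (u - d) = 0.466530
Discount per step: exp(-r*dt) = 0.995344
Stock lattice S(k, i) with i counting down-moves:
  k=0: S(0,0) = 21.6400
  k=1: S(1,0) = 26.0312; S(1,1) = 17.9896
  k=2: S(2,0) = 31.3134; S(2,1) = 21.6400; S(2,2) = 14.9549
  k=3: S(3,0) = 37.6676; S(3,1) = 26.0312; S(3,2) = 17.9896; S(3,3) = 12.4322
Terminal payoffs V(N, i) = max(S_T - K, 0):
  V(3,0) = 14.757578; V(3,1) = 3.121193; V(3,2) = 0.000000; V(3,3) = 0.000000
Backward induction: V(k, i) = exp(-r*dt) * [p * V(k+1, i) + (1-p) * V(k+1, i+1)]; then take max(V_cont, immediate exercise) for American.
  V(2,0) = exp(-r*dt) * [p*14.757578 + (1-p)*3.121193] = 8.510111; exercise = 8.403447; V(2,0) = max -> 8.510111
  V(2,1) = exp(-r*dt) * [p*3.121193 + (1-p)*0.000000] = 1.449351; exercise = 0.000000; V(2,1) = max -> 1.449351
  V(2,2) = exp(-r*dt) * [p*0.000000 + (1-p)*0.000000] = 0.000000; exercise = 0.000000; V(2,2) = max -> 0.000000
  V(1,0) = exp(-r*dt) * [p*8.510111 + (1-p)*1.449351] = 4.721325; exercise = 3.121193; V(1,0) = max -> 4.721325
  V(1,1) = exp(-r*dt) * [p*1.449351 + (1-p)*0.000000] = 0.673018; exercise = 0.000000; V(1,1) = max -> 0.673018
  V(0,0) = exp(-r*dt) * [p*4.721325 + (1-p)*0.673018] = 2.549749; exercise = 0.000000; V(0,0) = max -> 2.549749

Answer: Price = V(0,0) = 2.5497


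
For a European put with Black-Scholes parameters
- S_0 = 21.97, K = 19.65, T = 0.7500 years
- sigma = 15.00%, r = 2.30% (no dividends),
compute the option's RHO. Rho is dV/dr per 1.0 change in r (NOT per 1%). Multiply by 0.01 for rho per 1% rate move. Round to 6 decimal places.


d1 = 1.0568438869; d2 = 0.9269400763
phi(d1) = 0.2282307652; exp(-qT) = 1.0000000000; exp(-rT) = 0.9828979294
N(-d2) = 0.1769788239
Rho = -K*T*exp(-rT)*N(-d2) = -19.6500 * 0.7500 * 0.9828979294 * 0.1769788239 = -2.563619

Answer: Rho = -2.563619


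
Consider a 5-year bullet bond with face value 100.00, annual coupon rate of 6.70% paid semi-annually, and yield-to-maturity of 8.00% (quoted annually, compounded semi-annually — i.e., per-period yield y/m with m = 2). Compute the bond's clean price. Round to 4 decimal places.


Answer: Price = 94.7279

Derivation:
Coupon per period c = face * coupon_rate / m = 3.350000
Periods per year m = 2; per-period yield y/m = 0.040000
Number of cashflows N = 10
Cashflows (t years, CF_t, discount factor 1/(1+y/m)^(m*t), PV):
  t = 0.5000: CF_t = 3.350000, DF = 0.961538, PV = 3.221154
  t = 1.0000: CF_t = 3.350000, DF = 0.924556, PV = 3.097263
  t = 1.5000: CF_t = 3.350000, DF = 0.888996, PV = 2.978138
  t = 2.0000: CF_t = 3.350000, DF = 0.854804, PV = 2.863594
  t = 2.5000: CF_t = 3.350000, DF = 0.821927, PV = 2.753456
  t = 3.0000: CF_t = 3.350000, DF = 0.790315, PV = 2.647554
  t = 3.5000: CF_t = 3.350000, DF = 0.759918, PV = 2.545725
  t = 4.0000: CF_t = 3.350000, DF = 0.730690, PV = 2.447812
  t = 4.5000: CF_t = 3.350000, DF = 0.702587, PV = 2.353666
  t = 5.0000: CF_t = 103.350000, DF = 0.675564, PV = 69.819557
Price P = sum_t PV_t = 94.727918


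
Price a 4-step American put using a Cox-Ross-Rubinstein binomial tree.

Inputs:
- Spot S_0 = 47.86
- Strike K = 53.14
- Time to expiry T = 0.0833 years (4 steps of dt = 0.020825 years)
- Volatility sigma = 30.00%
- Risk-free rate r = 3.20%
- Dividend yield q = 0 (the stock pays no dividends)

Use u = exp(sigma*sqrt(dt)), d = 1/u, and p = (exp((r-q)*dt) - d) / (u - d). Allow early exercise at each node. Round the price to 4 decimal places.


dt = T/N = 0.020825
u = exp(sigma*sqrt(dt)) = 1.044243; d = 1/u = 0.957631
p = (exp((r-q)*dt) - d) / (u - d) = 0.496875
Discount per step: exp(-r*dt) = 0.999334
Stock lattice S(k, i) with i counting down-moves:
  k=0: S(0,0) = 47.8600
  k=1: S(1,0) = 49.9775; S(1,1) = 45.8322
  k=2: S(2,0) = 52.1887; S(2,1) = 47.8600; S(2,2) = 43.8904
  k=3: S(3,0) = 54.4977; S(3,1) = 49.9775; S(3,2) = 45.8322; S(3,3) = 42.0308
  k=4: S(4,0) = 56.9088; S(4,1) = 52.1887; S(4,2) = 47.8600; S(4,3) = 43.8904; S(4,4) = 40.2500
Terminal payoffs V(N, i) = max(K - S_T, 0):
  V(4,0) = 0.000000; V(4,1) = 0.951336; V(4,2) = 5.280000; V(4,3) = 9.249633; V(4,4) = 12.890014
Backward induction: V(k, i) = exp(-r*dt) * [p * V(k+1, i) + (1-p) * V(k+1, i+1)]; then take max(V_cont, immediate exercise) for American.
  V(3,0) = exp(-r*dt) * [p*0.000000 + (1-p)*0.951336] = 0.478322; exercise = 0.000000; V(3,0) = max -> 0.478322
  V(3,1) = exp(-r*dt) * [p*0.951336 + (1-p)*5.280000] = 3.127110; exercise = 3.162511; V(3,1) = max -> 3.162511
  V(3,2) = exp(-r*dt) * [p*5.280000 + (1-p)*9.249633] = 7.272373; exercise = 7.307774; V(3,2) = max -> 7.307774
  V(3,3) = exp(-r*dt) * [p*9.249633 + (1-p)*12.890014] = 11.073817; exercise = 11.109218; V(3,3) = max -> 11.109218
  V(2,0) = exp(-r*dt) * [p*0.478322 + (1-p)*3.162511] = 1.827586; exercise = 0.951336; V(2,0) = max -> 1.827586
  V(2,1) = exp(-r*dt) * [p*3.162511 + (1-p)*7.307774] = 5.244599; exercise = 5.280000; V(2,1) = max -> 5.280000
  V(2,2) = exp(-r*dt) * [p*7.307774 + (1-p)*11.109218] = 9.214232; exercise = 9.249633; V(2,2) = max -> 9.249633
  V(1,0) = exp(-r*dt) * [p*1.827586 + (1-p)*5.280000] = 3.562206; exercise = 3.162511; V(1,0) = max -> 3.562206
  V(1,1) = exp(-r*dt) * [p*5.280000 + (1-p)*9.249633] = 7.272373; exercise = 7.307774; V(1,1) = max -> 7.307774
  V(0,0) = exp(-r*dt) * [p*3.562206 + (1-p)*7.307774] = 5.443066; exercise = 5.280000; V(0,0) = max -> 5.443066

Answer: Price = V(0,0) = 5.4431


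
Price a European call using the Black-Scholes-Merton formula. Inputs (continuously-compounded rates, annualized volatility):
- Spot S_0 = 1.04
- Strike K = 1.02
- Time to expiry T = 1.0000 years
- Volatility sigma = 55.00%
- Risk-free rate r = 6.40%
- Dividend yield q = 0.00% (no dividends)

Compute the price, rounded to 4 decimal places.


Answer: Price = 0.2604

Derivation:
d1 = (ln(S/K) + (r - q + 0.5*sigma^2) * T) / (sigma * sqrt(T)) = 0.42666925
d2 = d1 - sigma * sqrt(T) = -0.12333075
exp(-rT) = 0.93800500; exp(-qT) = 1.00000000
C = S_0 * exp(-qT) * N(d1) - K * exp(-rT) * N(d2)
N(d1) = 0.66518987; N(d2) = 0.45092259
C = 1.0400 * 1.00000000 * 0.66518987 - 1.0200 * 0.93800500 * 0.45092259 = 0.2604


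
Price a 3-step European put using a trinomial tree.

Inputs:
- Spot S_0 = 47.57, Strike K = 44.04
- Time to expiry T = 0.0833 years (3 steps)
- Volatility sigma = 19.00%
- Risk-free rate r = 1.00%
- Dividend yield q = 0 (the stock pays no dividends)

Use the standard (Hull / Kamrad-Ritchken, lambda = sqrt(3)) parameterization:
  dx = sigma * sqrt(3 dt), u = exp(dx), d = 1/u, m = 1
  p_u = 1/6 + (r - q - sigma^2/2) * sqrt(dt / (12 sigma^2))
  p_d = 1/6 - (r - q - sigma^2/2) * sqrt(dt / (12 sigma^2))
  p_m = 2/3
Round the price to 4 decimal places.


Answer: Price = V(0,0) = 0.0980

Derivation:
dt = T/N = 0.027767; dx = sigma*sqrt(3*dt) = 0.054837
u = exp(dx) = 1.056369; d = 1/u = 0.946639
p_u = 0.164629, p_m = 0.666667, p_d = 0.168705
Discount per step: exp(-r*dt) = 0.999722
Stock lattice S(k, j) with j the centered position index:
  k=0: S(0,+0) = 47.5700
  k=1: S(1,-1) = 45.0316; S(1,+0) = 47.5700; S(1,+1) = 50.2515
  k=2: S(2,-2) = 42.6287; S(2,-1) = 45.0316; S(2,+0) = 47.5700; S(2,+1) = 50.2515; S(2,+2) = 53.0841
  k=3: S(3,-3) = 40.3540; S(3,-2) = 42.6287; S(3,-1) = 45.0316; S(3,+0) = 47.5700; S(3,+1) = 50.2515; S(3,+2) = 53.0841; S(3,+3) = 56.0764
Terminal payoffs V(N, j) = max(K - S_T, 0):
  V(3,-3) = 3.686005; V(3,-2) = 1.411301; V(3,-1) = 0.000000; V(3,+0) = 0.000000; V(3,+1) = 0.000000; V(3,+2) = 0.000000; V(3,+3) = 0.000000
Backward induction: V(k, j) = exp(-r*dt) * [p_u * V(k+1, j+1) + p_m * V(k+1, j) + p_d * V(k+1, j-1)]
  V(2,-2) = exp(-r*dt) * [p_u*0.000000 + p_m*1.411301 + p_d*3.686005] = 1.562280
  V(2,-1) = exp(-r*dt) * [p_u*0.000000 + p_m*0.000000 + p_d*1.411301] = 0.238027
  V(2,+0) = exp(-r*dt) * [p_u*0.000000 + p_m*0.000000 + p_d*0.000000] = 0.000000
  V(2,+1) = exp(-r*dt) * [p_u*0.000000 + p_m*0.000000 + p_d*0.000000] = 0.000000
  V(2,+2) = exp(-r*dt) * [p_u*0.000000 + p_m*0.000000 + p_d*0.000000] = 0.000000
  V(1,-1) = exp(-r*dt) * [p_u*0.000000 + p_m*0.238027 + p_d*1.562280] = 0.422132
  V(1,+0) = exp(-r*dt) * [p_u*0.000000 + p_m*0.000000 + p_d*0.238027] = 0.040145
  V(1,+1) = exp(-r*dt) * [p_u*0.000000 + p_m*0.000000 + p_d*0.000000] = 0.000000
  V(0,+0) = exp(-r*dt) * [p_u*0.000000 + p_m*0.040145 + p_d*0.422132] = 0.097952


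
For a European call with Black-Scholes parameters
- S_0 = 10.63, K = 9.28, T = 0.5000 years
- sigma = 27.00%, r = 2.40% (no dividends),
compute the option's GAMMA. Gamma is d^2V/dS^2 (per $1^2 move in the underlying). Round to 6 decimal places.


Answer: Gamma = 0.134673

Derivation:
d1 = 0.8697080574; d2 = 0.6787892265
phi(d1) = 0.2733138294; exp(-qT) = 1.0000000000; exp(-rT) = 0.9880717129
Gamma = exp(-qT) * phi(d1) / (S * sigma * sqrt(T)) = 1.0000000000 * 0.2733138294 / (10.6300 * 0.2700 * 0.7071067812) = 0.134673


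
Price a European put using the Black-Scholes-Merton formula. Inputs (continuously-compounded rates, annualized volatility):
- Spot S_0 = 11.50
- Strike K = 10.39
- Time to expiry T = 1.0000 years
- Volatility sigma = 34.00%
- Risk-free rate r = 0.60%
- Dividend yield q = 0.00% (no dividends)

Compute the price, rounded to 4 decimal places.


d1 = (ln(S/K) + (r - q + 0.5*sigma^2) * T) / (sigma * sqrt(T)) = 0.48618597
d2 = d1 - sigma * sqrt(T) = 0.14618597
exp(-rT) = 0.99401796; exp(-qT) = 1.00000000
P = K * exp(-rT) * N(-d2) - S_0 * exp(-qT) * N(-d1)
N(-d1) = 0.31341766; N(-d2) = 0.44188729
P = 10.3900 * 0.99401796 * 0.44188729 - 11.5000 * 1.00000000 * 0.31341766 = 0.9594

Answer: Price = 0.9594


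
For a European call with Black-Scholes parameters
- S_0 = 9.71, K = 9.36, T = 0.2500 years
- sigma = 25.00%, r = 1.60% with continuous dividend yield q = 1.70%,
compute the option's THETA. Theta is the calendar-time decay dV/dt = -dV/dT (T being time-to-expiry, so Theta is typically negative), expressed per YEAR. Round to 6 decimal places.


Answer: Theta = -0.888863

Derivation:
d1 = 0.3541879345; d2 = 0.2291879345
phi(d1) = 0.3746874453; exp(-qT) = 0.9957590185; exp(-rT) = 0.9960079893
Theta = -S*exp(-qT)*phi(d1)*sigma/(2*sqrt(T)) - r*K*exp(-rT)*N(d2) + q*S*exp(-qT)*N(d1)
N(d1) = 0.6384009774; N(d2) = 0.5906385751; sqrt(T) = 0.5000000000
Term 1 = -9.7100 * 0.9957590185 * 0.3746874453 * 0.2500 / (2 * 0.5000000000) = -0.9056963727
Term 2 = -0.0160 * 9.3600 * 0.9960079893 * 0.5906385751 = -0.0881009236
Term 3 = 0.0170 * 9.7100 * 0.9957590185 * 0.6384009774 = 0.1049339311
Theta = -0.9056963727 + (-0.0881009236) + (0.1049339311) = -0.888863


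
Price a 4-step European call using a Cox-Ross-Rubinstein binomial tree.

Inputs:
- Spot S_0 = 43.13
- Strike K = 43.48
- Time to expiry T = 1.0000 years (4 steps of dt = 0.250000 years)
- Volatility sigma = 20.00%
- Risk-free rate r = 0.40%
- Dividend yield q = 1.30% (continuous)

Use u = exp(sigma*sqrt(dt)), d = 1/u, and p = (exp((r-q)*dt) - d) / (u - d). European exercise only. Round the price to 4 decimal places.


dt = T/N = 0.250000
u = exp(sigma*sqrt(dt)) = 1.105171; d = 1/u = 0.904837
p = (exp((r-q)*dt) - d) / (u - d) = 0.463802
Discount per step: exp(-r*dt) = 0.999000
Stock lattice S(k, i) with i counting down-moves:
  k=0: S(0,0) = 43.1300
  k=1: S(1,0) = 47.6660; S(1,1) = 39.0256
  k=2: S(2,0) = 52.6791; S(2,1) = 43.1300; S(2,2) = 35.3119
  k=3: S(3,0) = 58.2194; S(3,1) = 47.6660; S(3,2) = 39.0256; S(3,3) = 31.9515
  k=4: S(4,0) = 64.3424; S(4,1) = 52.6791; S(4,2) = 43.1300; S(4,3) = 35.3119; S(4,4) = 28.9109
Terminal payoffs V(N, i) = max(S_T - K, 0):
  V(4,0) = 20.862399; V(4,1) = 9.199101; V(4,2) = 0.000000; V(4,3) = 0.000000; V(4,4) = 0.000000
Backward induction: V(k, i) = exp(-r*dt) * [p * V(k+1, i) + (1-p) * V(k+1, i+1)].
  V(3,0) = exp(-r*dt) * [p*20.862399 + (1-p)*9.199101] = 14.593963
  V(3,1) = exp(-r*dt) * [p*9.199101 + (1-p)*0.000000] = 4.262299
  V(3,2) = exp(-r*dt) * [p*0.000000 + (1-p)*0.000000] = 0.000000
  V(3,3) = exp(-r*dt) * [p*0.000000 + (1-p)*0.000000] = 0.000000
  V(2,0) = exp(-r*dt) * [p*14.593963 + (1-p)*4.262299] = 9.045097
  V(2,1) = exp(-r*dt) * [p*4.262299 + (1-p)*0.000000] = 1.974887
  V(2,2) = exp(-r*dt) * [p*0.000000 + (1-p)*0.000000] = 0.000000
  V(1,0) = exp(-r*dt) * [p*9.045097 + (1-p)*1.974887] = 5.248815
  V(1,1) = exp(-r*dt) * [p*1.974887 + (1-p)*0.000000] = 0.915042
  V(0,0) = exp(-r*dt) * [p*5.248815 + (1-p)*0.915042] = 2.922131

Answer: Price = V(0,0) = 2.9221


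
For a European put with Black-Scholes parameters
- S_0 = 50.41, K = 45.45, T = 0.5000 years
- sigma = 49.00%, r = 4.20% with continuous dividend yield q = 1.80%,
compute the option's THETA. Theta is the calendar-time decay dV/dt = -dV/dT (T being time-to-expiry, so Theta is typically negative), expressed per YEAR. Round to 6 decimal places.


Answer: Theta = -5.533008

Derivation:
d1 = 0.5068130058; d2 = 0.1603306830
phi(d1) = 0.3508599126; exp(-qT) = 0.9910403788; exp(-rT) = 0.9792189646
Theta = -S*exp(-qT)*phi(d1)*sigma/(2*sqrt(T)) + r*K*exp(-rT)*N(-d2) - q*S*exp(-qT)*N(-d1)
N(-d1) = 0.3061430149; N(-d2) = 0.4363102950; sqrt(T) = 0.7071067812
Term 1 = -50.4100 * 0.9910403788 * 0.3508599126 * 0.4900 / (2 * 0.7071067812) = -6.0732740712
Term 2 = 0.0420 * 45.4500 * 0.9792189646 * 0.4363102950 = 0.8155647646
Term 3 = -0.0180 * 50.4100 * 0.9910403788 * 0.3061430149 = -0.2752991732
Theta = -6.0732740712 + (0.8155647646) + (-0.2752991732) = -5.533008


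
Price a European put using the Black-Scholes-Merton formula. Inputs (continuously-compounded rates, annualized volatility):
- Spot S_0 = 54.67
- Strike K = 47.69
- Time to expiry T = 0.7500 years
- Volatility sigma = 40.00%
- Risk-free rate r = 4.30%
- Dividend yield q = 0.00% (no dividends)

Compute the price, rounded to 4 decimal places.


d1 = (ln(S/K) + (r - q + 0.5*sigma^2) * T) / (sigma * sqrt(T)) = 0.66061394
d2 = d1 - sigma * sqrt(T) = 0.31420378
exp(-rT) = 0.96826449; exp(-qT) = 1.00000000
P = K * exp(-rT) * N(-d2) - S_0 * exp(-qT) * N(-d1)
N(-d1) = 0.25442996; N(-d2) = 0.37668314
P = 47.6900 * 0.96826449 * 0.37668314 - 54.6700 * 1.00000000 * 0.25442996 = 3.4842

Answer: Price = 3.4842


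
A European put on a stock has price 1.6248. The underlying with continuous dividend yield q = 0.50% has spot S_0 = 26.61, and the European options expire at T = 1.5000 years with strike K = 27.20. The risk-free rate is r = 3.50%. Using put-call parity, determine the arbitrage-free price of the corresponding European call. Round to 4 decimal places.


Put-call parity: C - P = S_0 * exp(-qT) - K * exp(-rT).
S_0 * exp(-qT) = 26.6100 * 0.99252805 = 26.41117154
K * exp(-rT) = 27.2000 * 0.94885432 = 25.80883753
C = P + S*exp(-qT) - K*exp(-rT)
C = 1.6248 + 26.41117154 - 25.80883753 = 2.2271

Answer: Call price = 2.2271


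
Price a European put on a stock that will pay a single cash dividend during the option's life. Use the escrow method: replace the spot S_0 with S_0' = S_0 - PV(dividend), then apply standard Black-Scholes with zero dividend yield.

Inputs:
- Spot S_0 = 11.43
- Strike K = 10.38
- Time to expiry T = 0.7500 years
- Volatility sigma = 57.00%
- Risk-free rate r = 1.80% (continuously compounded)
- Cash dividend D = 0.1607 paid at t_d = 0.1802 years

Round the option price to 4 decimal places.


Answer: Price = 1.6207

Derivation:
PV(D) = D * exp(-r * t_d) = 0.1607 * 0.99676165 = 0.16017960
S_0' = S_0 - PV(D) = 11.4300 - 0.16017960 = 11.26982040
d1 = (ln(S_0'/K) + (r + sigma^2/2)*T) / (sigma*sqrt(T)) = 0.44078164
d2 = d1 - sigma*sqrt(T) = -0.05285284
exp(-rT) = 0.98659072
N(-d1) = 0.32968554; N(-d2) = 0.52107542
P = K * exp(-rT) * N(-d2) - S_0' * N(-d1) = 10.3800 * 0.98659072 * 0.52107542 - 11.26982040 * 0.32968554 = 1.6207


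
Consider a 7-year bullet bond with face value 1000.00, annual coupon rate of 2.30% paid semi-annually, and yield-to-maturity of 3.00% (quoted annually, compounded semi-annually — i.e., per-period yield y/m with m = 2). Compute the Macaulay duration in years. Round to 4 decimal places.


Coupon per period c = face * coupon_rate / m = 11.500000
Periods per year m = 2; per-period yield y/m = 0.015000
Number of cashflows N = 14
Cashflows (t years, CF_t, discount factor 1/(1+y/m)^(m*t), PV):
  t = 0.5000: CF_t = 11.500000, DF = 0.985222, PV = 11.330049
  t = 1.0000: CF_t = 11.500000, DF = 0.970662, PV = 11.162610
  t = 1.5000: CF_t = 11.500000, DF = 0.956317, PV = 10.997645
  t = 2.0000: CF_t = 11.500000, DF = 0.942184, PV = 10.835119
  t = 2.5000: CF_t = 11.500000, DF = 0.928260, PV = 10.674994
  t = 3.0000: CF_t = 11.500000, DF = 0.914542, PV = 10.517235
  t = 3.5000: CF_t = 11.500000, DF = 0.901027, PV = 10.361808
  t = 4.0000: CF_t = 11.500000, DF = 0.887711, PV = 10.208678
  t = 4.5000: CF_t = 11.500000, DF = 0.874592, PV = 10.057811
  t = 5.0000: CF_t = 11.500000, DF = 0.861667, PV = 9.909173
  t = 5.5000: CF_t = 11.500000, DF = 0.848933, PV = 9.762732
  t = 6.0000: CF_t = 11.500000, DF = 0.836387, PV = 9.618455
  t = 6.5000: CF_t = 11.500000, DF = 0.824027, PV = 9.476311
  t = 7.0000: CF_t = 1011.500000, DF = 0.811849, PV = 821.185544
Price P = sum_t PV_t = 956.098165
Macaulay numerator sum_t t * PV_t:
  t * PV_t at t = 0.5000: 5.665025
  t * PV_t at t = 1.0000: 11.162610
  t * PV_t at t = 1.5000: 16.496468
  t * PV_t at t = 2.0000: 21.670237
  t * PV_t at t = 2.5000: 26.687484
  t * PV_t at t = 3.0000: 31.551706
  t * PV_t at t = 3.5000: 36.266328
  t * PV_t at t = 4.0000: 40.834712
  t * PV_t at t = 4.5000: 45.260148
  t * PV_t at t = 5.0000: 49.545866
  t * PV_t at t = 5.5000: 53.695027
  t * PV_t at t = 6.0000: 57.710732
  t * PV_t at t = 6.5000: 61.596019
  t * PV_t at t = 7.0000: 5748.298809
Macaulay duration D = (sum_t t * PV_t) / P = 6206.441172 / 956.098165 = 6.491427

Answer: Macaulay duration = 6.4914 years


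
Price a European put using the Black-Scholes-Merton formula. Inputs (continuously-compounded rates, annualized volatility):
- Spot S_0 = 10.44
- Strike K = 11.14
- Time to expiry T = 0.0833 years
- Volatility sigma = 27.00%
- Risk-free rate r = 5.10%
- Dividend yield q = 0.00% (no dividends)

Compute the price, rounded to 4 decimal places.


Answer: Price = 0.7574

Derivation:
d1 = (ln(S/K) + (r - q + 0.5*sigma^2) * T) / (sigma * sqrt(T)) = -0.73932387
d2 = d1 - sigma * sqrt(T) = -0.81725057
exp(-rT) = 0.99576071; exp(-qT) = 1.00000000
P = K * exp(-rT) * N(-d2) - S_0 * exp(-qT) * N(-d1)
N(-d1) = 0.77014482; N(-d2) = 0.79310738
P = 11.1400 * 0.99576071 * 0.79310738 - 10.4400 * 1.00000000 * 0.77014482 = 0.7574


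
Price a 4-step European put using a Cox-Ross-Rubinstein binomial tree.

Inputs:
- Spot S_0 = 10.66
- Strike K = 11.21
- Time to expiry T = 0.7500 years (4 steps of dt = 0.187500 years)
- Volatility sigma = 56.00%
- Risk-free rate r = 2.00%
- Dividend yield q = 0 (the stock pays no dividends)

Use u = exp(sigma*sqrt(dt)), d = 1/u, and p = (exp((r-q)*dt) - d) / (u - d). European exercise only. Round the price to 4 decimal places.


Answer: Price = V(0,0) = 2.2400

Derivation:
dt = T/N = 0.187500
u = exp(sigma*sqrt(dt)) = 1.274415; d = 1/u = 0.784674
p = (exp((r-q)*dt) - d) / (u - d) = 0.447345
Discount per step: exp(-r*dt) = 0.996257
Stock lattice S(k, i) with i counting down-moves:
  k=0: S(0,0) = 10.6600
  k=1: S(1,0) = 13.5853; S(1,1) = 8.3646
  k=2: S(2,0) = 17.3133; S(2,1) = 10.6600; S(2,2) = 6.5635
  k=3: S(3,0) = 22.0643; S(3,1) = 13.5853; S(3,2) = 8.3646; S(3,3) = 5.1502
  k=4: S(4,0) = 28.1190; S(4,1) = 17.3133; S(4,2) = 10.6600; S(4,3) = 6.5635; S(4,4) = 4.0412
Terminal payoffs V(N, i) = max(K - S_T, 0):
  V(4,0) = 0.000000; V(4,1) = 0.000000; V(4,2) = 0.550000; V(4,3) = 4.646499; V(4,4) = 7.168767
Backward induction: V(k, i) = exp(-r*dt) * [p * V(k+1, i) + (1-p) * V(k+1, i+1)].
  V(3,0) = exp(-r*dt) * [p*0.000000 + (1-p)*0.000000] = 0.000000
  V(3,1) = exp(-r*dt) * [p*0.000000 + (1-p)*0.550000] = 0.302823
  V(3,2) = exp(-r*dt) * [p*0.550000 + (1-p)*4.646499] = 2.803418
  V(3,3) = exp(-r*dt) * [p*4.646499 + (1-p)*7.168767] = 6.017833
  V(2,0) = exp(-r*dt) * [p*0.000000 + (1-p)*0.302823] = 0.166730
  V(2,1) = exp(-r*dt) * [p*0.302823 + (1-p)*2.803418] = 1.678483
  V(2,2) = exp(-r*dt) * [p*2.803418 + (1-p)*6.017833] = 4.562738
  V(1,0) = exp(-r*dt) * [p*0.166730 + (1-p)*1.678483] = 0.998457
  V(1,1) = exp(-r*dt) * [p*1.678483 + (1-p)*4.562738] = 3.260232
  V(0,0) = exp(-r*dt) * [p*0.998457 + (1-p)*3.260232] = 2.240022


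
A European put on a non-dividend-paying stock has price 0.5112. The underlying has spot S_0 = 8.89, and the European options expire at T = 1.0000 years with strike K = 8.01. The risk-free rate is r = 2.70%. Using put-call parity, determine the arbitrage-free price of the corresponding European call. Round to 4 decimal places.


Answer: Call price = 1.6046

Derivation:
Put-call parity: C - P = S_0 * exp(-qT) - K * exp(-rT).
S_0 * exp(-qT) = 8.8900 * 1.00000000 = 8.89000000
K * exp(-rT) = 8.0100 * 0.97336124 = 7.79662354
C = P + S*exp(-qT) - K*exp(-rT)
C = 0.5112 + 8.89000000 - 7.79662354 = 1.6046


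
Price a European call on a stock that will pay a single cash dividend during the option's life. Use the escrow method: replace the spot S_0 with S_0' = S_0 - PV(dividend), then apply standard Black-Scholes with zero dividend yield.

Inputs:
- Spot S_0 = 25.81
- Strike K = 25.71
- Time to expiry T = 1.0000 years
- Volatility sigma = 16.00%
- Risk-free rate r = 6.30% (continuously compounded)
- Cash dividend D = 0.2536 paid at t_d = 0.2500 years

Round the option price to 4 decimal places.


PV(D) = D * exp(-r * t_d) = 0.2536 * 0.98437338 = 0.24963709
S_0' = S_0 - PV(D) = 25.8100 - 0.24963709 = 25.56036291
d1 = (ln(S_0'/K) + (r + sigma^2/2)*T) / (sigma*sqrt(T)) = 0.43726754
d2 = d1 - sigma*sqrt(T) = 0.27726754
exp(-rT) = 0.93894347
N(d1) = 0.66904133; N(d2) = 0.60921266
C = S_0' * N(d1) - K * exp(-rT) * N(d2) = 25.56036291 * 0.66904133 - 25.7100 * 0.93894347 * 0.60921266 = 2.3944

Answer: Price = 2.3944


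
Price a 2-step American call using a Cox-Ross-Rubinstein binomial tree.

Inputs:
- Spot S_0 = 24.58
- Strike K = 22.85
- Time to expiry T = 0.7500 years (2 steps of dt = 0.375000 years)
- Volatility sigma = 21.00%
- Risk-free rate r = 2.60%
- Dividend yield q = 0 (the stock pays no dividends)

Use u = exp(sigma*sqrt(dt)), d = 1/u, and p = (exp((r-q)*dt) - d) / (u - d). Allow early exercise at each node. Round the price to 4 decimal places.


Answer: Price = V(0,0) = 3.0917

Derivation:
dt = T/N = 0.375000
u = exp(sigma*sqrt(dt)) = 1.137233; d = 1/u = 0.879327
p = (exp((r-q)*dt) - d) / (u - d) = 0.505884
Discount per step: exp(-r*dt) = 0.990297
Stock lattice S(k, i) with i counting down-moves:
  k=0: S(0,0) = 24.5800
  k=1: S(1,0) = 27.9532; S(1,1) = 21.6139
  k=2: S(2,0) = 31.7893; S(2,1) = 24.5800; S(2,2) = 19.0057
Terminal payoffs V(N, i) = max(S_T - K, 0):
  V(2,0) = 8.939293; V(2,1) = 1.730000; V(2,2) = 0.000000
Backward induction: V(k, i) = exp(-r*dt) * [p * V(k+1, i) + (1-p) * V(k+1, i+1)]; then take max(V_cont, immediate exercise) for American.
  V(1,0) = exp(-r*dt) * [p*8.939293 + (1-p)*1.730000] = 5.324895; exercise = 5.103190; V(1,0) = max -> 5.324895
  V(1,1) = exp(-r*dt) * [p*1.730000 + (1-p)*0.000000] = 0.866688; exercise = 0.000000; V(1,1) = max -> 0.866688
  V(0,0) = exp(-r*dt) * [p*5.324895 + (1-p)*0.866688] = 3.091732; exercise = 1.730000; V(0,0) = max -> 3.091732


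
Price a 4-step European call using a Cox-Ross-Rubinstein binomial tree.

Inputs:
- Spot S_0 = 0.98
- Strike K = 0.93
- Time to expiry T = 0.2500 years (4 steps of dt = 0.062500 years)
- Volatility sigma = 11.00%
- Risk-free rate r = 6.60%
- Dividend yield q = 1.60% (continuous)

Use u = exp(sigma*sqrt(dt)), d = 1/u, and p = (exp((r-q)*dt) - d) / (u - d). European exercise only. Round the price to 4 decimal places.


Answer: Price = V(0,0) = 0.0639

Derivation:
dt = T/N = 0.062500
u = exp(sigma*sqrt(dt)) = 1.027882; d = 1/u = 0.972875
p = (exp((r-q)*dt) - d) / (u - d) = 0.550025
Discount per step: exp(-r*dt) = 0.995883
Stock lattice S(k, i) with i counting down-moves:
  k=0: S(0,0) = 0.9800
  k=1: S(1,0) = 1.0073; S(1,1) = 0.9534
  k=2: S(2,0) = 1.0354; S(2,1) = 0.9800; S(2,2) = 0.9276
  k=3: S(3,0) = 1.0643; S(3,1) = 1.0073; S(3,2) = 0.9534; S(3,3) = 0.9024
  k=4: S(4,0) = 1.0940; S(4,1) = 1.0354; S(4,2) = 0.9800; S(4,3) = 0.9276; S(4,4) = 0.8779
Terminal payoffs V(N, i) = max(S_T - K, 0):
  V(4,0) = 0.163953; V(4,1) = 0.105410; V(4,2) = 0.050000; V(4,3) = 0.000000; V(4,4) = 0.000000
Backward induction: V(k, i) = exp(-r*dt) * [p * V(k+1, i) + (1-p) * V(k+1, i+1)].
  V(3,0) = exp(-r*dt) * [p*0.163953 + (1-p)*0.105410] = 0.137043
  V(3,1) = exp(-r*dt) * [p*0.105410 + (1-p)*0.050000] = 0.080146
  V(3,2) = exp(-r*dt) * [p*0.050000 + (1-p)*0.000000] = 0.027388
  V(3,3) = exp(-r*dt) * [p*0.000000 + (1-p)*0.000000] = 0.000000
  V(2,0) = exp(-r*dt) * [p*0.137043 + (1-p)*0.080146] = 0.110982
  V(2,1) = exp(-r*dt) * [p*0.080146 + (1-p)*0.027388] = 0.056174
  V(2,2) = exp(-r*dt) * [p*0.027388 + (1-p)*0.000000] = 0.015002
  V(1,0) = exp(-r*dt) * [p*0.110982 + (1-p)*0.056174] = 0.085964
  V(1,1) = exp(-r*dt) * [p*0.056174 + (1-p)*0.015002] = 0.037493
  V(0,0) = exp(-r*dt) * [p*0.085964 + (1-p)*0.037493] = 0.063889


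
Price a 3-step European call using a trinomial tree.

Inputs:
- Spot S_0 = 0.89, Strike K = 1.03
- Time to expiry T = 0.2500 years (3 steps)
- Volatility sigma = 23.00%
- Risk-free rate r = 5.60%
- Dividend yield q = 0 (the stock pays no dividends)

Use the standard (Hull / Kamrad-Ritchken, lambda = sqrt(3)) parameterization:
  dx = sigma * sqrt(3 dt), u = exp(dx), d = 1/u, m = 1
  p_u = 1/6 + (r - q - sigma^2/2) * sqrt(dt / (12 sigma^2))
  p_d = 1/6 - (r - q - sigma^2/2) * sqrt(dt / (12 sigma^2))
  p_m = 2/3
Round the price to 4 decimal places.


Answer: Price = V(0,0) = 0.0068

Derivation:
dt = T/N = 0.083333; dx = sigma*sqrt(3*dt) = 0.115000
u = exp(dx) = 1.121873; d = 1/u = 0.891366
p_u = 0.177373, p_m = 0.666667, p_d = 0.155960
Discount per step: exp(-r*dt) = 0.995344
Stock lattice S(k, j) with j the centered position index:
  k=0: S(0,+0) = 0.8900
  k=1: S(1,-1) = 0.7933; S(1,+0) = 0.8900; S(1,+1) = 0.9985
  k=2: S(2,-2) = 0.7071; S(2,-1) = 0.7933; S(2,+0) = 0.8900; S(2,+1) = 0.9985; S(2,+2) = 1.1202
  k=3: S(3,-3) = 0.6303; S(3,-2) = 0.7071; S(3,-1) = 0.7933; S(3,+0) = 0.8900; S(3,+1) = 0.9985; S(3,+2) = 1.1202; S(3,+3) = 1.2567
Terminal payoffs V(N, j) = max(S_T - K, 0):
  V(3,-3) = 0.000000; V(3,-2) = 0.000000; V(3,-1) = 0.000000; V(3,+0) = 0.000000; V(3,+1) = 0.000000; V(3,+2) = 0.090154; V(3,+3) = 0.226671
Backward induction: V(k, j) = exp(-r*dt) * [p_u * V(k+1, j+1) + p_m * V(k+1, j) + p_d * V(k+1, j-1)]
  V(2,-2) = exp(-r*dt) * [p_u*0.000000 + p_m*0.000000 + p_d*0.000000] = 0.000000
  V(2,-1) = exp(-r*dt) * [p_u*0.000000 + p_m*0.000000 + p_d*0.000000] = 0.000000
  V(2,+0) = exp(-r*dt) * [p_u*0.000000 + p_m*0.000000 + p_d*0.000000] = 0.000000
  V(2,+1) = exp(-r*dt) * [p_u*0.090154 + p_m*0.000000 + p_d*0.000000] = 0.015916
  V(2,+2) = exp(-r*dt) * [p_u*0.226671 + p_m*0.090154 + p_d*0.000000] = 0.099841
  V(1,-1) = exp(-r*dt) * [p_u*0.000000 + p_m*0.000000 + p_d*0.000000] = 0.000000
  V(1,+0) = exp(-r*dt) * [p_u*0.015916 + p_m*0.000000 + p_d*0.000000] = 0.002810
  V(1,+1) = exp(-r*dt) * [p_u*0.099841 + p_m*0.015916 + p_d*0.000000] = 0.028188
  V(0,+0) = exp(-r*dt) * [p_u*0.028188 + p_m*0.002810 + p_d*0.000000] = 0.006841


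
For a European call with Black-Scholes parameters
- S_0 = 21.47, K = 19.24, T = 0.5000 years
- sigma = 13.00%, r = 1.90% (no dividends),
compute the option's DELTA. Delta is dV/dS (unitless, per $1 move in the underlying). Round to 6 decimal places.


d1 = 1.3423080550; d2 = 1.2503841734
phi(d1) = 0.1620526510; exp(-qT) = 1.0000000000; exp(-rT) = 0.9905449824
N(d1) = 0.9102519336
Delta = exp(-qT) * N(d1) = 1.0000000000 * 0.9102519336 = 0.910252

Answer: Delta = 0.910252


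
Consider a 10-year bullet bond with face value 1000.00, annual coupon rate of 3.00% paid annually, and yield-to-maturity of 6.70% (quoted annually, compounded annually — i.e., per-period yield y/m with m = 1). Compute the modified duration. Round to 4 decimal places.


Answer: Modified duration = 8.0041

Derivation:
Coupon per period c = face * coupon_rate / m = 30.000000
Periods per year m = 1; per-period yield y/m = 0.067000
Number of cashflows N = 10
Cashflows (t years, CF_t, discount factor 1/(1+y/m)^(m*t), PV):
  t = 1.0000: CF_t = 30.000000, DF = 0.937207, PV = 28.116214
  t = 2.0000: CF_t = 30.000000, DF = 0.878357, PV = 26.350716
  t = 3.0000: CF_t = 30.000000, DF = 0.823203, PV = 24.696078
  t = 4.0000: CF_t = 30.000000, DF = 0.771511, PV = 23.145341
  t = 5.0000: CF_t = 30.000000, DF = 0.723066, PV = 21.691978
  t = 6.0000: CF_t = 30.000000, DF = 0.677663, PV = 20.329876
  t = 7.0000: CF_t = 30.000000, DF = 0.635110, PV = 19.053305
  t = 8.0000: CF_t = 30.000000, DF = 0.595230, PV = 17.856893
  t = 9.0000: CF_t = 30.000000, DF = 0.557854, PV = 16.735607
  t = 10.0000: CF_t = 1030.000000, DF = 0.522824, PV = 538.509080
Price P = sum_t PV_t = 736.485089
First compute Macaulay numerator sum_t t * PV_t:
  t * PV_t at t = 1.0000: 28.116214
  t * PV_t at t = 2.0000: 52.701431
  t * PV_t at t = 3.0000: 74.088235
  t * PV_t at t = 4.0000: 92.581363
  t * PV_t at t = 5.0000: 108.459891
  t * PV_t at t = 6.0000: 121.979258
  t * PV_t at t = 7.0000: 133.373135
  t * PV_t at t = 8.0000: 142.855145
  t * PV_t at t = 9.0000: 150.620467
  t * PV_t at t = 10.0000: 5385.090800
Macaulay duration D = 6289.865938 / 736.485089 = 8.540385
Modified duration = D / (1 + y/m) = 8.540385 / (1 + 0.067000) = 8.004109


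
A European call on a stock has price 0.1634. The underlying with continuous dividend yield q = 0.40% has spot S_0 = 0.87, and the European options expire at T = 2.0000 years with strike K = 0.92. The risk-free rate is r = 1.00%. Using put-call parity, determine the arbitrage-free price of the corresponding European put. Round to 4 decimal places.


Put-call parity: C - P = S_0 * exp(-qT) - K * exp(-rT).
S_0 * exp(-qT) = 0.8700 * 0.99203191 = 0.86306777
K * exp(-rT) = 0.9200 * 0.98019867 = 0.90178278
P = C - S*exp(-qT) + K*exp(-rT)
P = 0.1634 - 0.86306777 + 0.90178278 = 0.2021

Answer: Put price = 0.2021


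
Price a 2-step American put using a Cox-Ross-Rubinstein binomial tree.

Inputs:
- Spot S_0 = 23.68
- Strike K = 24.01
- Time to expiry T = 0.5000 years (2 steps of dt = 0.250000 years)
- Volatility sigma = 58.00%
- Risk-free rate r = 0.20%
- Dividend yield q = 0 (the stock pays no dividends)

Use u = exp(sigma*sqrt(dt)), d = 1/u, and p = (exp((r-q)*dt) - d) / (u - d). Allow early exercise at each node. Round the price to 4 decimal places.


dt = T/N = 0.250000
u = exp(sigma*sqrt(dt)) = 1.336427; d = 1/u = 0.748264
p = (exp((r-q)*dt) - d) / (u - d) = 0.428854
Discount per step: exp(-r*dt) = 0.999500
Stock lattice S(k, i) with i counting down-moves:
  k=0: S(0,0) = 23.6800
  k=1: S(1,0) = 31.6466; S(1,1) = 17.7189
  k=2: S(2,0) = 42.2934; S(2,1) = 23.6800; S(2,2) = 13.2584
Terminal payoffs V(N, i) = max(K - S_T, 0):
  V(2,0) = 0.000000; V(2,1) = 0.330000; V(2,2) = 10.751607
Backward induction: V(k, i) = exp(-r*dt) * [p * V(k+1, i) + (1-p) * V(k+1, i+1)]; then take max(V_cont, immediate exercise) for American.
  V(1,0) = exp(-r*dt) * [p*0.000000 + (1-p)*0.330000] = 0.188384; exercise = 0.000000; V(1,0) = max -> 0.188384
  V(1,1) = exp(-r*dt) * [p*0.330000 + (1-p)*10.751607] = 6.279117; exercise = 6.291119; V(1,1) = max -> 6.291119
  V(0,0) = exp(-r*dt) * [p*0.188384 + (1-p)*6.291119] = 3.672099; exercise = 0.330000; V(0,0) = max -> 3.672099

Answer: Price = V(0,0) = 3.6721


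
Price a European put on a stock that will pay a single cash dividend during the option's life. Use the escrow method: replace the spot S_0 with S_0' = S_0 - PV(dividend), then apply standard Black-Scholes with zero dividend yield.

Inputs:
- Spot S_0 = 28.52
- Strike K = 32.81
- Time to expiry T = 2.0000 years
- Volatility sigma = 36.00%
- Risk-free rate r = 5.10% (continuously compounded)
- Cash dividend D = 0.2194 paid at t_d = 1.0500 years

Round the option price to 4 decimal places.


PV(D) = D * exp(-r * t_d) = 0.2194 * 0.94785855 = 0.20796017
S_0' = S_0 - PV(D) = 28.5200 - 0.20796017 = 28.31203983
d1 = (ln(S_0'/K) + (r + sigma^2/2)*T) / (sigma*sqrt(T)) = 0.16529368
d2 = d1 - sigma*sqrt(T) = -0.34382320
exp(-rT) = 0.90302955
N(-d1) = 0.43435642; N(-d2) = 0.63451038
P = K * exp(-rT) * N(-d2) - S_0' * N(-d1) = 32.8100 * 0.90302955 * 0.63451038 - 28.31203983 * 0.43435642 = 6.5020

Answer: Price = 6.5020


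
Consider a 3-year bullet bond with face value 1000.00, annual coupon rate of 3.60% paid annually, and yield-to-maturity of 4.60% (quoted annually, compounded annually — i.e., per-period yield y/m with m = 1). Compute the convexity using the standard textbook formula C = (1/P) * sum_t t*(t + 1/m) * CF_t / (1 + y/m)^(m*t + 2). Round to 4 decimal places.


Coupon per period c = face * coupon_rate / m = 36.000000
Periods per year m = 1; per-period yield y/m = 0.046000
Number of cashflows N = 3
Cashflows (t years, CF_t, discount factor 1/(1+y/m)^(m*t), PV):
  t = 1.0000: CF_t = 36.000000, DF = 0.956023, PV = 34.416826
  t = 2.0000: CF_t = 36.000000, DF = 0.913980, PV = 32.903275
  t = 3.0000: CF_t = 1036.000000, DF = 0.873786, PV = 905.242013
Price P = sum_t PV_t = 972.562115
Convexity numerator sum_t t*(t + 1/m) * CF_t / (1+y/m)^(m*t + 2):
  t = 1.0000: term = 62.912572
  t = 2.0000: term = 180.437588
  t = 3.0000: term = 9928.475736
Convexity = (1/P) * sum = 10171.825897 / 972.562115 = 10.458793

Answer: Convexity = 10.4588


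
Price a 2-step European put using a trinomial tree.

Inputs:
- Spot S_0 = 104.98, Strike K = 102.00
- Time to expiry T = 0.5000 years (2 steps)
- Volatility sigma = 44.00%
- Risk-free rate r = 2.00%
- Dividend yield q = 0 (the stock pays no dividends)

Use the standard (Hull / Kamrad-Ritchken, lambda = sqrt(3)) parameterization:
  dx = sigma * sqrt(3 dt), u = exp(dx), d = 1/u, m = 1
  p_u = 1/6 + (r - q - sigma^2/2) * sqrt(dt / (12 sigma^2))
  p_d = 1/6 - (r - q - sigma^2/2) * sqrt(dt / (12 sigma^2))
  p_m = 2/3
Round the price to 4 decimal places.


dt = T/N = 0.250000; dx = sigma*sqrt(3*dt) = 0.381051
u = exp(dx) = 1.463823; d = 1/u = 0.683143
p_u = 0.141473, p_m = 0.666667, p_d = 0.191860
Discount per step: exp(-r*dt) = 0.995012
Stock lattice S(k, j) with j the centered position index:
  k=0: S(0,+0) = 104.9800
  k=1: S(1,-1) = 71.7163; S(1,+0) = 104.9800; S(1,+1) = 153.6721
  k=2: S(2,-2) = 48.9925; S(2,-1) = 71.7163; S(2,+0) = 104.9800; S(2,+1) = 153.6721; S(2,+2) = 224.9487
Terminal payoffs V(N, j) = max(K - S_T, 0):
  V(2,-2) = 53.007487; V(2,-1) = 30.283656; V(2,+0) = 0.000000; V(2,+1) = 0.000000; V(2,+2) = 0.000000
Backward induction: V(k, j) = exp(-r*dt) * [p_u * V(k+1, j+1) + p_m * V(k+1, j) + p_d * V(k+1, j-1)]
  V(1,-1) = exp(-r*dt) * [p_u*0.000000 + p_m*30.283656 + p_d*53.007487] = 30.207710
  V(1,+0) = exp(-r*dt) * [p_u*0.000000 + p_m*0.000000 + p_d*30.283656] = 5.781248
  V(1,+1) = exp(-r*dt) * [p_u*0.000000 + p_m*0.000000 + p_d*0.000000] = 0.000000
  V(0,+0) = exp(-r*dt) * [p_u*0.000000 + p_m*5.781248 + p_d*30.207710] = 9.601692

Answer: Price = V(0,0) = 9.6017


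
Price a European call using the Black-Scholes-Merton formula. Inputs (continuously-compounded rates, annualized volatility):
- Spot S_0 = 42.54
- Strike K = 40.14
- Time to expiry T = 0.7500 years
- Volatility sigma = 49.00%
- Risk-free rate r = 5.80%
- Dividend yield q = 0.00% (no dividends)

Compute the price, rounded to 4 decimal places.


d1 = (ln(S/K) + (r - q + 0.5*sigma^2) * T) / (sigma * sqrt(T)) = 0.45153261
d2 = d1 - sigma * sqrt(T) = 0.02718016
exp(-rT) = 0.95743255; exp(-qT) = 1.00000000
C = S_0 * exp(-qT) * N(d1) - K * exp(-rT) * N(d2)
N(d1) = 0.67419713; N(d2) = 0.51084198
C = 42.5400 * 1.00000000 * 0.67419713 - 40.1400 * 0.95743255 * 0.51084198 = 9.0480

Answer: Price = 9.0480


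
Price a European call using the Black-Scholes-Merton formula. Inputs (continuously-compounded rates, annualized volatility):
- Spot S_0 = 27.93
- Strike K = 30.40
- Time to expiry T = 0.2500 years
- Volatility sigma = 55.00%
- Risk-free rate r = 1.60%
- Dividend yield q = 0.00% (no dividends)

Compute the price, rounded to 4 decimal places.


d1 = (ln(S/K) + (r - q + 0.5*sigma^2) * T) / (sigma * sqrt(T)) = -0.15610447
d2 = d1 - sigma * sqrt(T) = -0.43110447
exp(-rT) = 0.99600799; exp(-qT) = 1.00000000
C = S_0 * exp(-qT) * N(d1) - K * exp(-rT) * N(d2)
N(d1) = 0.43797534; N(d2) = 0.33319621
C = 27.9300 * 1.00000000 * 0.43797534 - 30.4000 * 0.99600799 * 0.33319621 = 2.1439

Answer: Price = 2.1439


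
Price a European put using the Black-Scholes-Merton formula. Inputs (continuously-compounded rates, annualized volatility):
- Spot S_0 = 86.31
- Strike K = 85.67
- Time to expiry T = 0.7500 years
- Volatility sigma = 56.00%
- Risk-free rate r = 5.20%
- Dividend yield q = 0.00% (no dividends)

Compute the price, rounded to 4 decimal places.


d1 = (ln(S/K) + (r - q + 0.5*sigma^2) * T) / (sigma * sqrt(T)) = 0.33825047
d2 = d1 - sigma * sqrt(T) = -0.14672376
exp(-rT) = 0.96175071; exp(-qT) = 1.00000000
P = K * exp(-rT) * N(-d2) - S_0 * exp(-qT) * N(-d1)
N(-d1) = 0.36758722; N(-d2) = 0.55832497
P = 85.6700 * 0.96175071 * 0.55832497 - 86.3100 * 1.00000000 * 0.36758722 = 14.2757

Answer: Price = 14.2757
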